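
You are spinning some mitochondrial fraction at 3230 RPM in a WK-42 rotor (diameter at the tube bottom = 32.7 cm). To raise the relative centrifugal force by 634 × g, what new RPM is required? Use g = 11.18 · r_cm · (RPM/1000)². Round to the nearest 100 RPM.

r = 32.7 / 2 = 16.35 cm
Current RCF = 11.18 × 16.35 × (3.23)² = 11.18 × 16.35 × 10.4329 ≈ 1,907.1 × g
Target RCF = 1,907.1 + 634 = 2,541.1 × g
(N/1000)² = 2,541.1 / 182.793 = 13.90152
N = 1000 × √13.90152 ≈ 3,728.5

≈ 3700 RPM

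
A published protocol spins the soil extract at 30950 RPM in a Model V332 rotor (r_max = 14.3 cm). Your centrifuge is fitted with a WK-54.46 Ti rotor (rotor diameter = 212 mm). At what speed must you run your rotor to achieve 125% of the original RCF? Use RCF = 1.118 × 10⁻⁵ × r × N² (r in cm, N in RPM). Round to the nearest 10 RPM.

40190 RPM

RCF = 1.118 × 10⁻⁵ × r × N²
RCF_original = 1.118 × 10⁻⁵ × 14.3 × (30950)² = 1.118 × 10⁻⁵ × 14.3 × 957,902,500 ≈ 153,143.7 × g
Target RCF = 1.25 × 153,143.7 ≈ 191,429.6 × g
Your rotor: r = 212 mm / 2 = 106 mm = 10.6 cm
191,429.6 = 1.118 × 10⁻⁵ × 10.6 × N²
N² = 191,429.6 / (11.8508 × 10⁻⁵) = 1,615,330,611
N ≈ √1,615,330,611 ≈ 40,191.2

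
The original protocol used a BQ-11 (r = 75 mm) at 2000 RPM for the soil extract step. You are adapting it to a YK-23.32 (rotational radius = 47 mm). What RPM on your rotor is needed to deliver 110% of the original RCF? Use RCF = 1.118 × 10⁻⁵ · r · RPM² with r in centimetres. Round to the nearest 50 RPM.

≈ 2650 RPM

Original rotor: r = 75 mm = 7.5 cm
RCF_original = 1.118 × 10⁻⁵ × 7.5 × (2000)² = 1.118 × 10⁻⁵ × 7.5 × 4,000,000 ≈ 335.4 × g
Target RCF = 1.1 × 335.4 ≈ 368.9 × g
Your rotor: r = 47 mm = 4.7 cm
368.9 = 1.118 × 10⁻⁵ × 4.7 × N²
N² = 368.9 / (5.2546 × 10⁻⁵) = 7,020,515
N ≈ √7,020,515 ≈ 2,649.6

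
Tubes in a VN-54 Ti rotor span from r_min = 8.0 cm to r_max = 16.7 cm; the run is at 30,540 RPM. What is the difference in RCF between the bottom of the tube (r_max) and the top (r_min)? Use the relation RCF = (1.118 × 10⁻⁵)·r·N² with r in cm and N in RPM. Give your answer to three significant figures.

90700 x g

ΔRCF = 1.118 × 10⁻⁵ × (r_max − r_min) × N² = 1.118 × 10⁻⁵ × 8.7 × 932,691,600 ≈ 90,719.2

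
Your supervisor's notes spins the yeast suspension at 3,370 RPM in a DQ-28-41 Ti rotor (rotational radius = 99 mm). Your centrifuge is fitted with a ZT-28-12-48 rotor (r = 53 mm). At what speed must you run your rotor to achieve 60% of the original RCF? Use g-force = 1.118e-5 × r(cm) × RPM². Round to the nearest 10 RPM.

Original rotor: r = 99 mm = 9.9 cm
RCF_original = 1.118 × 10⁻⁵ × 9.9 × (3370)² = 1.118 × 10⁻⁵ × 9.9 × 11,356,900 ≈ 1,257 × g
Target RCF = 0.6 × 1,257 ≈ 754.2 × g
Your rotor: r = 53 mm = 5.3 cm
754.2 = 1.118 × 10⁻⁵ × 5.3 × N²
N² = 754.2 / (5.9254 × 10⁻⁵) = 12,728,255
N ≈ √12,728,255 ≈ 3,567.7

3570 RPM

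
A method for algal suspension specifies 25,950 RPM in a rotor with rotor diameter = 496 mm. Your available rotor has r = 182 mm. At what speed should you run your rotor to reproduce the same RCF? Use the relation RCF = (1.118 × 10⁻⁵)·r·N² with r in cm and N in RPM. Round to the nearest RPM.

Original rotor: r = 496 mm / 2 = 248 mm = 24.8 cm
RCF_original = 1.118 × 10⁻⁵ × 24.8 × (25950)² = 1.118 × 10⁻⁵ × 24.8 × 673,402,500 ≈ 186,710.3 × g
Your rotor: r = 182 mm = 18.2 cm
186,710.3 = 1.118 × 10⁻⁵ × 18.2 × N²
N² = 186,710.3 / (20.3476 × 10⁻⁵) = 917,603,550
N ≈ √917,603,550 ≈ 30,292.0

30292 RPM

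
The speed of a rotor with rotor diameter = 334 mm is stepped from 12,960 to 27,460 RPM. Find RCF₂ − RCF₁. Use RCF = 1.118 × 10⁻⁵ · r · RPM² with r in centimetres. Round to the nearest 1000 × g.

109000 g

r = 334 mm / 2 = 167 mm = 16.7 cm
RCF₁ = 1.118 × 10⁻⁵ × 16.7 × (12960)² = 1.118 × 10⁻⁵ × 16.7 × 167,961,600 ≈ 31,359.4 × g
RCF₂ = 1.118 × 10⁻⁵ × 16.7 × (27460)² = 1.118 × 10⁻⁵ × 16.7 × 754,051,600 ≈ 140,786 × g
Increase = 140,786 − 31,359.4 = 109,426.6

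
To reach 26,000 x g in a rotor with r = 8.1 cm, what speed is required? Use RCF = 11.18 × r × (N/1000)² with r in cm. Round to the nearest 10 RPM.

N ≈ 16940 RPM

RCF = 11.18 × r × (N/1000)²
26,000 = 11.18 × 8.1 × (N/1000)²
(N/1000)² = 26,000 / 90.558 = 287.1088
N = 1000 × √287.1088 ≈ 16,944.3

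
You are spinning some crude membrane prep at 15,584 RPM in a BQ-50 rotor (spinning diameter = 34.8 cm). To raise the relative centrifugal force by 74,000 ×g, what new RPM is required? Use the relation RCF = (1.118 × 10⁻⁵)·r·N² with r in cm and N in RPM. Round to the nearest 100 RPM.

r = 34.8 / 2 = 17.4 cm
Current RCF = 1.118 × 10⁻⁵ × 17.4 × (15584)² = 1.118 × 10⁻⁵ × 17.4 × 242,861,056 ≈ 47,244.2 × g
Target RCF = 47,244.2 + 74,000 = 121,244.2 × g
N² = 121,244.2 / (19.4532 × 10⁻⁵) = 623,260,954
N ≈ √623,260,954 ≈ 24,965.2

N₂ ≈ 25000 RPM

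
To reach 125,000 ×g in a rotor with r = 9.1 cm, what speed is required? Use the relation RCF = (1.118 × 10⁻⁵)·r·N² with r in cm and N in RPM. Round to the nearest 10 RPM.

125,000 = 1.118 × 10⁻⁵ × 9.1 × N²
N² = 125,000 / (10.1738 × 10⁻⁵) = 1,228,646,130
N ≈ √1,228,646,130 ≈ 35,052.0

N ≈ 35050 RPM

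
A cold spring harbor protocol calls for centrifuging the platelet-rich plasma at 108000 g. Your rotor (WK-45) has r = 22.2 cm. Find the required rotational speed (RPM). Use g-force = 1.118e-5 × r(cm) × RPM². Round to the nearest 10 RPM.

RCF = 1.118 × 10⁻⁵ × r × N²
108,000 = 1.118 × 10⁻⁵ × 22.2 × N²
N² = 108,000 / (24.8196 × 10⁻⁵) = 435,139,970
N ≈ √435,139,970 ≈ 20,860.0

N ≈ 20860 RPM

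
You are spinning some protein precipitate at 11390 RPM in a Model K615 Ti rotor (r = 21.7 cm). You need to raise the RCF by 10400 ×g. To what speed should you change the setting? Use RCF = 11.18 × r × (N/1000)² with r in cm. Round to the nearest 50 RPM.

Current RCF = 11.18 × 21.7 × (11.39)² = 11.18 × 21.7 × 129.7321 ≈ 31,473.8 × g
Target RCF = 31,473.8 + 10,400 = 41,873.8 × g
(N/1000)² = 41,873.8 / 242.606 = 172.6
N = 1000 × √172.6 ≈ 13,137.7

N₂ ≈ 13150 RPM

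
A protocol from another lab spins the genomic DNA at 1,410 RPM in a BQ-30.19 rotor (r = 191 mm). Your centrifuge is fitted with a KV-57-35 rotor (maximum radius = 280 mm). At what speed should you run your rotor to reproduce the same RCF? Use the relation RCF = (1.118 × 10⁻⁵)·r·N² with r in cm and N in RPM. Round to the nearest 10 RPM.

Original rotor: r = 191 mm = 19.1 cm
RCF_original = 1.118 × 10⁻⁵ × 19.1 × (1410)² = 1.118 × 10⁻⁵ × 19.1 × 1,988,100 ≈ 424.5 × g
Your rotor: r = 280 mm = 28.0 cm
424.5 = 1.118 × 10⁻⁵ × 28 × N²
N² = 424.5 / (31.304 × 10⁻⁵) = 1,356,057
N ≈ √1,356,057 ≈ 1,164.5

≈ 1160 RPM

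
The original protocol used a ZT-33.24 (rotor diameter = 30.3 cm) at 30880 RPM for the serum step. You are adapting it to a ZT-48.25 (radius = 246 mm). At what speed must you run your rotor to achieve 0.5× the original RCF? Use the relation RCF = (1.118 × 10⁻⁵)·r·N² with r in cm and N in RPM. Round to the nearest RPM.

≈ 17136 RPM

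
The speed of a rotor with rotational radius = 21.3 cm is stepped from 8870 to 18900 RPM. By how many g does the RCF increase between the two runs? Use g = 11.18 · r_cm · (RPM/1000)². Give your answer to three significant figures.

66300 g

RCF₁ = 11.18 × 21.3 × (8.87)² = 11.18 × 21.3 × 78.6769 ≈ 18,735.6 × g
RCF₂ = 11.18 × 21.3 × (18.9)² = 11.18 × 21.3 × 357.21 ≈ 85,063.8 × g
Increase = 85,063.8 − 18,735.6 = 66,328.2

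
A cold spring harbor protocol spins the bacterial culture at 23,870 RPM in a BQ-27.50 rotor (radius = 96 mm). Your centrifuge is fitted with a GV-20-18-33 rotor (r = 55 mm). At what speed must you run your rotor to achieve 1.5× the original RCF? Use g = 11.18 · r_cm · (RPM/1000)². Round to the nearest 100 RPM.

38600 RPM

Original rotor: r = 96 mm = 9.6 cm
RCF_original = 11.18 × 9.6 × (23.87)² = 11.18 × 9.6 × 569.7769 ≈ 61,153 × g
Target RCF = 1.5 × 61,153 ≈ 91,729.5 × g
Your rotor: r = 55 mm = 5.5 cm
91,729.5 = 11.18 × 5.5 × (N/1000)²
(N/1000)² = 91,729.5 / 61.49 = 1491.779
N = 1000 × √1491.779 ≈ 38,623.6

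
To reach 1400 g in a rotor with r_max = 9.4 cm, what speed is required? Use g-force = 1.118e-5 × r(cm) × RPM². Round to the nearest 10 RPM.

RCF = 1.118 × 10⁻⁵ × r × N²
1,400 = 1.118 × 10⁻⁵ × 9.4 × N²
N² = 1,400 / (10.5092 × 10⁻⁵) = 13,321,661
N ≈ √13,321,661 ≈ 3,649.9

3650 RPM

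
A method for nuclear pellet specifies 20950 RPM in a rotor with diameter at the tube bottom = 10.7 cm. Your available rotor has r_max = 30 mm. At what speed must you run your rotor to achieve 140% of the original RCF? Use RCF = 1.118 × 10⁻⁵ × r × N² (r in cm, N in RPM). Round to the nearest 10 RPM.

33100 RPM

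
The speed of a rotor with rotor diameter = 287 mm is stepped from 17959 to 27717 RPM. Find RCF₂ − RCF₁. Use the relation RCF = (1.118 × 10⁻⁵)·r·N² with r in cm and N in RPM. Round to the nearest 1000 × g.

r = 287 mm / 2 = 143.5 mm = 14.35 cm
RCF₁ = 1.118 × 10⁻⁵ × 14.35 × (17959)² = 1.118 × 10⁻⁵ × 14.35 × 322,525,681 ≈ 51,743.8 × g
RCF₂ = 1.118 × 10⁻⁵ × 14.35 × (27717)² = 1.118 × 10⁻⁵ × 14.35 × 768,232,089 ≈ 123,249.8 × g
Increase = 123,249.8 − 51,743.8 = 71,506

72000 × g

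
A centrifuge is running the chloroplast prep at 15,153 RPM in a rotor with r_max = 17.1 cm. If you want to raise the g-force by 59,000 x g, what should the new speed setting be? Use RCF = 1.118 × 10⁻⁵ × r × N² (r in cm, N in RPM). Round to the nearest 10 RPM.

Current RCF = 1.118 × 10⁻⁵ × 17.1 × (15153)² = 1.118 × 10⁻⁵ × 17.1 × 229,613,409 ≈ 43,897 × g
Target RCF = 43,897 + 59,000 = 102,897 × g
N² = 102,897 / (19.1178 × 10⁻⁵) = 538,226,156
N ≈ √538,226,156 ≈ 23,199.7

≈ 23200 RPM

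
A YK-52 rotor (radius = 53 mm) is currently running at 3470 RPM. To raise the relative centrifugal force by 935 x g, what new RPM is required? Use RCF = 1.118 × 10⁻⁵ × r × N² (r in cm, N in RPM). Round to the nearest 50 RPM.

r = 53 mm = 5.3 cm
Current RCF = 1.118 × 10⁻⁵ × 5.3 × (3470)² = 1.118 × 10⁻⁵ × 5.3 × 12,040,900 ≈ 713.5 × g
Target RCF = 713.5 + 935 = 1,648.5 × g
N² = 1,648.5 / (5.9254 × 10⁻⁵) = 27,820,907
N ≈ √27,820,907 ≈ 5,274.6

≈ 5250 RPM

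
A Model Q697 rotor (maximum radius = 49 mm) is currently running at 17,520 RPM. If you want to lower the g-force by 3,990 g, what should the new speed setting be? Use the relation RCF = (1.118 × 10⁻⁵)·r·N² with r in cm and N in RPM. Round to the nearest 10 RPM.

r = 49 mm = 4.9 cm
Current RCF = 1.118 × 10⁻⁵ × 4.9 × (17520)² = 1.118 × 10⁻⁵ × 4.9 × 306,950,400 ≈ 16,815.4 × g
Target RCF = 16,815.4 − 3,990 = 12,825.4 × g
N² = 12,825.4 / (5.4782 × 10⁻⁵) = 234,117,046
N ≈ √234,117,046 ≈ 15,300.9

15300 RPM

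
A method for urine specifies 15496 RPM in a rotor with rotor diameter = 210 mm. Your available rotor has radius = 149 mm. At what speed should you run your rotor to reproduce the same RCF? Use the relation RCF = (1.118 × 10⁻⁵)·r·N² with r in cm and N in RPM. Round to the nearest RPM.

Original rotor: r = 210 mm / 2 = 105 mm = 10.5 cm
RCF = 1.118 × 10⁻⁵ × r × N²
RCF_original = 1.118 × 10⁻⁵ × 10.5 × (15496)² = 1.118 × 10⁻⁵ × 10.5 × 240,126,016 ≈ 28,188.4 × g
Your rotor: r = 149 mm = 14.9 cm
28,188.4 = 1.118 × 10⁻⁵ × 14.9 × N²
N² = 28,188.4 / (16.6582 × 10⁻⁵) = 169,216,362
N ≈ √169,216,362 ≈ 13,008.3

≈ 13008 RPM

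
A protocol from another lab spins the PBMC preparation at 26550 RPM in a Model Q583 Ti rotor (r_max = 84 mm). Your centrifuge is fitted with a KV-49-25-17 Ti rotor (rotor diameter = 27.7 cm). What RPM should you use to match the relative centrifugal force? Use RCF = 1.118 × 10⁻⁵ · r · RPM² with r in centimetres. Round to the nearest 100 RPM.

20700 RPM

Original rotor: r = 84 mm = 8.4 cm
RCF_original = 1.118 × 10⁻⁵ × 8.4 × (26550)² = 1.118 × 10⁻⁵ × 8.4 × 704,902,500 ≈ 66,198.8 × g
Your rotor: r = 27.7 / 2 = 13.85 cm
66,198.8 = 1.118 × 10⁻⁵ × 13.85 × N²
N² = 66,198.8 / (15.4843 × 10⁻⁵) = 427,522,071
N ≈ √427,522,071 ≈ 20,676.6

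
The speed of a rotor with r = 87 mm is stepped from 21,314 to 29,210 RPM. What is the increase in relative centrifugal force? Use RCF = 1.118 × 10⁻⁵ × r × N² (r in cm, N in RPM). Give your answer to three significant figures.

≈ 38800 ×g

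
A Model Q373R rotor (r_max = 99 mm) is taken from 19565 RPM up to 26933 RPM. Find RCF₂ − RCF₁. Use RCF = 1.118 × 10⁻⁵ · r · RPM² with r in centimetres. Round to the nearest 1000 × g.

≈ 38000 g

r = 99 mm = 9.9 cm
RCF₁ = 1.118 × 10⁻⁵ × 9.9 × (19565)² = 1.118 × 10⁻⁵ × 9.9 × 382,789,225 ≈ 42,367.9 × g
RCF₂ = 1.118 × 10⁻⁵ × 9.9 × (26933)² = 1.118 × 10⁻⁵ × 9.9 × 725,386,489 ≈ 80,287.2 × g
Increase = 80,287.2 − 42,367.9 = 37,919.3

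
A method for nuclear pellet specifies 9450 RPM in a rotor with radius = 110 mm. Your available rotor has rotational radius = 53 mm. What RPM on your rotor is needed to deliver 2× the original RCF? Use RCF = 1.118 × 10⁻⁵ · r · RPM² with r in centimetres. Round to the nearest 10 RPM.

≈ 19250 RPM

Original rotor: r = 110 mm = 11.0 cm
RCF_original = 1.118 × 10⁻⁵ × 11 × (9450)² = 1.118 × 10⁻⁵ × 11 × 89,302,500 ≈ 10,982.4 × g
Target RCF = 2 × 10,982.4 ≈ 21,964.8 × g
Your rotor: r = 53 mm = 5.3 cm
21,964.8 = 1.118 × 10⁻⁵ × 5.3 × N²
N² = 21,964.8 / (5.9254 × 10⁻⁵) = 370,688,899
N ≈ √370,688,899 ≈ 19,253.3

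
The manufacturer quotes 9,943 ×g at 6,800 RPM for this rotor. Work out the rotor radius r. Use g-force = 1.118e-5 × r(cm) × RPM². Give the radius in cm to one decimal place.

19.2 cm

RCF = 1.118 × 10⁻⁵ × r × N²
9943 = 1.118 × 10⁻⁵ × r × (6800)²
r = 9943 / (1.118 × 10⁻⁵ × 46,240,000) = 9943 / 516.9632 ≈ 19.233 cm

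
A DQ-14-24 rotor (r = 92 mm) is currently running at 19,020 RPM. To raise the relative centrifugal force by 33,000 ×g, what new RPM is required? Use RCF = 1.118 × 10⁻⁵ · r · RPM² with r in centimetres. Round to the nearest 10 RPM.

r = 92 mm = 9.2 cm
Current RCF = 1.118 × 10⁻⁵ × 9.2 × (19020)² = 1.118 × 10⁻⁵ × 9.2 × 361,760,400 ≈ 37,209.2 × g
Target RCF = 37,209.2 + 33,000 = 70,209.2 × g
N² = 70,209.2 / (10.2856 × 10⁻⁵) = 682,597,029
N ≈ √682,597,029 ≈ 26,126.6

≈ 26130 RPM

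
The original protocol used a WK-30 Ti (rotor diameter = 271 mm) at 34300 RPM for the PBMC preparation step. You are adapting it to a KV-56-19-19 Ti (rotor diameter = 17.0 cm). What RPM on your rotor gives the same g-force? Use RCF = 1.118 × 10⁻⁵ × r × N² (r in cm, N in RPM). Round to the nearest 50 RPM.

43300 RPM

Original rotor: r = 271 mm / 2 = 135.5 mm = 13.55 cm
RCF_original = 1.118 × 10⁻⁵ × 13.55 × (34300)² = 1.118 × 10⁻⁵ × 13.55 × 1,176,490,000 ≈ 178,225.3 × g
Your rotor: r = 17.0 / 2 = 8.5 cm
178,225.3 = 1.118 × 10⁻⁵ × 8.5 × N²
N² = 178,225.3 / (9.503 × 10⁻⁵) = 1,875,463,538
N ≈ √1,875,463,538 ≈ 43,306.6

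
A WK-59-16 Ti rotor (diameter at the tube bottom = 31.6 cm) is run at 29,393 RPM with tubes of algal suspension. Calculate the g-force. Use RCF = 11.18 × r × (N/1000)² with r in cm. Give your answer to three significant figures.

r = 31.6 / 2 = 15.8 cm
RCF = 11.18 × 15.8 × (29.393)² = 11.18 × 15.8 × 863.948449 ≈ 152,611.3 × g

≈ 153000 ×g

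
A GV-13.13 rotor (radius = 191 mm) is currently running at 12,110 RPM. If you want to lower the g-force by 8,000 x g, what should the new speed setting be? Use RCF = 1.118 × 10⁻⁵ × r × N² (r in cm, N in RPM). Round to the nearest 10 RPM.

10450 RPM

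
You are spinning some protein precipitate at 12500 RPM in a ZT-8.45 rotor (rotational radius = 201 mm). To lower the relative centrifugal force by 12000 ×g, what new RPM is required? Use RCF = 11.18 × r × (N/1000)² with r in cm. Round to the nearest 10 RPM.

≈ 10140 RPM

r = 201 mm = 20.1 cm
Current RCF = 11.18 × 20.1 × (12.5)² = 11.18 × 20.1 × 156.25 ≈ 35,112.2 × g
Target RCF = 35,112.2 − 12,000 = 23,112.2 × g
(N/1000)² = 23,112.2 / 224.718 = 102.8498
N = 1000 × √102.8498 ≈ 10,141.5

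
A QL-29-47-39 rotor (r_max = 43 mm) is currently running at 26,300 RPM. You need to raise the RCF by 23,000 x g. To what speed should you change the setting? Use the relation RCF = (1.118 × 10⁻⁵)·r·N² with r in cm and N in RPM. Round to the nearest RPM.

r = 43 mm = 4.3 cm
Current RCF = 1.118 × 10⁻⁵ × 4.3 × (26300)² = 1.118 × 10⁻⁵ × 4.3 × 691,690,000 ≈ 33,252.3 × g
Target RCF = 33,252.3 + 23,000 = 56,252.3 × g
N² = 56,252.3 / (4.8074 × 10⁻⁵) = 1,170,118,983
N ≈ √1,170,118,983 ≈ 34,207.0

34207 RPM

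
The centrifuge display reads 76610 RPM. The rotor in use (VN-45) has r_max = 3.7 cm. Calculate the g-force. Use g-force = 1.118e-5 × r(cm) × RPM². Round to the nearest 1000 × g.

≈ 243000 × g

RCF = 1.118 × 10⁻⁵ × r × N²
RCF = 1.118 × 10⁻⁵ × 3.7 × (76610)² = 1.118 × 10⁻⁵ × 3.7 × 5,869,092,100 ≈ 242,780.9 × g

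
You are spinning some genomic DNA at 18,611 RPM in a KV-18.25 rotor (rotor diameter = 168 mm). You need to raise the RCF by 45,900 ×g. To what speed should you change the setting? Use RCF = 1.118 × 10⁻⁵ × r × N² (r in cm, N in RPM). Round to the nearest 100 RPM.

≈ 28900 RPM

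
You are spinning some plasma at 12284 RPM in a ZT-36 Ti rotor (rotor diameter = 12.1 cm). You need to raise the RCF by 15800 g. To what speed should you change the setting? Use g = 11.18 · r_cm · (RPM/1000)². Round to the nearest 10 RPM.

N₂ ≈ 19610 RPM

r = 12.1 / 2 = 6.05 cm
Current RCF = 11.18 × 6.05 × (12.284)² = 11.18 × 6.05 × 150.896656 ≈ 10,206.5 × g
Target RCF = 10,206.5 + 15,800 = 26,006.5 × g
(N/1000)² = 26,006.5 / 67.639 = 384.4897
N = 1000 × √384.4897 ≈ 19,608.4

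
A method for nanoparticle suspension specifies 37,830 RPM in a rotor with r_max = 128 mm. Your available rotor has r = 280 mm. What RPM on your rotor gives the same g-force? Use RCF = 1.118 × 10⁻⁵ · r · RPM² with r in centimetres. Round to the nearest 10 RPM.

Original rotor: r = 128 mm = 12.8 cm
RCF_original = 1.118 × 10⁻⁵ × 12.8 × (37830)² = 1.118 × 10⁻⁵ × 12.8 × 1,431,108,900 ≈ 204,797.4 × g
Your rotor: r = 280 mm = 28.0 cm
204,797.4 = 1.118 × 10⁻⁵ × 28 × N²
N² = 204,797.4 / (31.304 × 10⁻⁵) = 654,221,186
N ≈ √654,221,186 ≈ 25,577.7

≈ 25580 RPM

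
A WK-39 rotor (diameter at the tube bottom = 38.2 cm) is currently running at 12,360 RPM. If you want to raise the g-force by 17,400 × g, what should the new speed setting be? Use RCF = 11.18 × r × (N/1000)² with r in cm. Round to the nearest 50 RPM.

r = 38.2 / 2 = 19.1 cm
Current RCF = 11.18 × 19.1 × (12.36)² = 11.18 × 19.1 × 152.7696 ≈ 32,622.1 × g
Target RCF = 32,622.1 + 17,400 = 50,022.1 × g
(N/1000)² = 50,022.1 / 213.538 = 234.2539
N = 1000 × √234.2539 ≈ 15,305.4

N₂ ≈ 15300 RPM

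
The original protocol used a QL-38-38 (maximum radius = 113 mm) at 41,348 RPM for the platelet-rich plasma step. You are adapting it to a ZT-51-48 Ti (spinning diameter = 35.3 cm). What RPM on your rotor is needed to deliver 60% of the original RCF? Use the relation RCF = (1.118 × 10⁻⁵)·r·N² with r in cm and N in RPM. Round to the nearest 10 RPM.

25630 RPM

Original rotor: r = 113 mm = 11.3 cm
RCF_original = 1.118 × 10⁻⁵ × 11.3 × (41348)² = 1.118 × 10⁻⁵ × 11.3 × 1,709,657,104 ≈ 215,987.8 × g
Target RCF = 0.6 × 215,987.8 ≈ 129,592.7 × g
Your rotor: r = 35.3 / 2 = 17.65 cm
129,592.7 = 1.118 × 10⁻⁵ × 17.65 × N²
N² = 129,592.7 / (19.7327 × 10⁻⁵) = 656,740,841
N ≈ √656,740,841 ≈ 25,627.0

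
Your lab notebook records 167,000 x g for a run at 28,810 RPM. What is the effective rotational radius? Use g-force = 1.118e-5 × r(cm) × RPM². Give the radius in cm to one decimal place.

r ≈ 18.0 cm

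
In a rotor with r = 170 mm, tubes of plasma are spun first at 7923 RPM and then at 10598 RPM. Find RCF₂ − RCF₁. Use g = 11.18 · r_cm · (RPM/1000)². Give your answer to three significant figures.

r = 170 mm = 17.0 cm
RCF₁ = 11.18 × 17 × (7.923)² = 11.18 × 17 × 62.773929 ≈ 11,930.8 × g
RCF₂ = 11.18 × 17 × (10.598)² = 11.18 × 17 × 112.317604 ≈ 21,347.1 × g
Increase = 21,347.1 − 11,930.8 = 9,416.3

9420 g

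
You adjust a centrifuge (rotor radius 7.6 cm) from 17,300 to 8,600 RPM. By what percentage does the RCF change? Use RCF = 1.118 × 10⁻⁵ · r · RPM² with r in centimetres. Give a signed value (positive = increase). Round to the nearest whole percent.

-75%

RCF ∝ N², so the ratio is (8600/17300)² = (0.497110)² = 0.2471.
Change = 0.2471 − 1 = -0.7529 → -75.3%.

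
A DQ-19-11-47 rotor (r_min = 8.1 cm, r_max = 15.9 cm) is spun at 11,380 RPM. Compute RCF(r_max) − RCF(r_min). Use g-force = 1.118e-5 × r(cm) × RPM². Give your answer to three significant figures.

RCF_max = 1.118 × 10⁻⁵ × 15.9 × (11380)² = 1.118 × 10⁻⁵ × 15.9 × 129,504,400 ≈ 23,021 × g
RCF_min = 1.118 × 10⁻⁵ × 8.1 × (11380)² = 1.118 × 10⁻⁵ × 8.1 × 129,504,400 ≈ 11,727.7 × g
ΔRCF = 23,021 − 11,727.7 = 11,293.3

11300 g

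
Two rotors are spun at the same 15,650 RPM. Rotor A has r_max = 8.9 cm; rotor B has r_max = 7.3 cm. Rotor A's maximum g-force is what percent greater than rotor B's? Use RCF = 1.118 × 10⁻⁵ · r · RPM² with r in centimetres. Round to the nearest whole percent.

22%

At equal RPM, RCF scales linearly with r: ratio = 8.9 / 7.3 = 1.2192.
So rotor A delivers 21.9% more g-force.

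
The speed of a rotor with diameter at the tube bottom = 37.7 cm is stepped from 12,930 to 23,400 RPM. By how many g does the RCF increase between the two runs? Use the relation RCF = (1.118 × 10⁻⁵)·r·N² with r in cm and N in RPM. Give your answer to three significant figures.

r = 37.7 / 2 = 18.85 cm
RCF₁ = 1.118 × 10⁻⁵ × 18.85 × (12930)² = 1.118 × 10⁻⁵ × 18.85 × 167,184,900 ≈ 35,233 × g
RCF₂ = 1.118 × 10⁻⁵ × 18.85 × (23400)² = 1.118 × 10⁻⁵ × 18.85 × 547,560,000 ≈ 115,394.4 × g
Increase = 115,394.4 − 35,233 = 80,161.4

80200 g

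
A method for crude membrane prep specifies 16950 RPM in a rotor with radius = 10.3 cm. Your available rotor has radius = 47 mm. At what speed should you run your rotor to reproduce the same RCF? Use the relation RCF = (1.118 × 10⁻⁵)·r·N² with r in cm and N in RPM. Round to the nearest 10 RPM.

25090 RPM

RCF = 1.118 × 10⁻⁵ × r × N²
RCF_original = 1.118 × 10⁻⁵ × 10.3 × (16950)² = 1.118 × 10⁻⁵ × 10.3 × 287,302,500 ≈ 33,084 × g
Your rotor: r = 47 mm = 4.7 cm
33,084 = 1.118 × 10⁻⁵ × 4.7 × N²
N² = 33,084 / (5.2546 × 10⁻⁵) = 629,619,762
N ≈ √629,619,762 ≈ 25,092.2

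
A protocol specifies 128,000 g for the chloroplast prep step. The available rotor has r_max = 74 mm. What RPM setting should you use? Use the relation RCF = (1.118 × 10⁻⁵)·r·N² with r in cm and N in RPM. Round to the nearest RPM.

N ≈ 39334 RPM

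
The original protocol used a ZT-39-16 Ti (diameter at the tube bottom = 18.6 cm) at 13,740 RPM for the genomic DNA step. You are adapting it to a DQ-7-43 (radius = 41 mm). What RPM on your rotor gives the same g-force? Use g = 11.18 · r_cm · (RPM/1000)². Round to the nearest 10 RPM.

Original rotor: r = 18.6 / 2 = 9.3 cm
RCF_original = 11.18 × 9.3 × (13.74)² = 11.18 × 9.3 × 188.7876 ≈ 19,629 × g
Your rotor: r = 41 mm = 4.1 cm
19,629 = 11.18 × 4.1 × (N/1000)²
(N/1000)² = 19,629 / 45.838 = 428.2255
N = 1000 × √428.2255 ≈ 20,693.6

20690 RPM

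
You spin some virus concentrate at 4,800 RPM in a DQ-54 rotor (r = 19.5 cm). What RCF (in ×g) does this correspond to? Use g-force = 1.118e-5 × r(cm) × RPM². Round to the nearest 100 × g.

RCF = 1.118 × 10⁻⁵ × r × N²
RCF = 1.118 × 10⁻⁵ × 19.5 × (4800)² = 1.118 × 10⁻⁵ × 19.5 × 23,040,000 ≈ 5,023 × g

≈ 5000 ×g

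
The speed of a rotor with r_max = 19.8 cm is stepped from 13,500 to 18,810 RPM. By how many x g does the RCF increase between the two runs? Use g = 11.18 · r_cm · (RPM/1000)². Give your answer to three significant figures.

RCF₁ = 11.18 × 19.8 × (13.5)² = 11.18 × 19.8 × 182.25 ≈ 40,343.6 × g
RCF₂ = 11.18 × 19.8 × (18.81)² = 11.18 × 19.8 × 353.8161 ≈ 78,322.1 × g
Increase = 78,322.1 − 40,343.6 = 37,978.5

38000 x g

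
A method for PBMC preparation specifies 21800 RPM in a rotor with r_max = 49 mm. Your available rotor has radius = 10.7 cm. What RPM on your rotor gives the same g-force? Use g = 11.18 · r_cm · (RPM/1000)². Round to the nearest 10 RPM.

Original rotor: r = 49 mm = 4.9 cm
RCF_original = 11.18 × 4.9 × (21.8)² = 11.18 × 4.9 × 475.24 ≈ 26,034.6 × g
26,034.6 = 11.18 × 10.7 × (N/1000)²
(N/1000)² = 26,034.6 / 119.626 = 217.6333
N = 1000 × √217.6333 ≈ 14,752.4

≈ 14750 RPM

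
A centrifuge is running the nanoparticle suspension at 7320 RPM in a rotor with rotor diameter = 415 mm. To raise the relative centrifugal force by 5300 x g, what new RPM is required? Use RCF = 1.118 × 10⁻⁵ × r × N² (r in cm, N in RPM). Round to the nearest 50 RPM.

8750 RPM

r = 415 mm / 2 = 207.5 mm = 20.75 cm
Current RCF = 1.118 × 10⁻⁵ × 20.75 × (7320)² = 1.118 × 10⁻⁵ × 20.75 × 53,582,400 ≈ 12,430.3 × g
Target RCF = 12,430.3 + 5,300 = 17,730.3 × g
N² = 17,730.3 / (23.1985 × 10⁻⁵) = 76,428,648
N ≈ √76,428,648 ≈ 8,742.3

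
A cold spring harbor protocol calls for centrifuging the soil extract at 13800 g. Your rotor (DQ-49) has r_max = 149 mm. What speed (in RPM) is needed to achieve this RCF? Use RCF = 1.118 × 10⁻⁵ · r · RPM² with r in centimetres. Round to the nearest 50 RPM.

9100 RPM

r = 149 mm = 14.9 cm
RCF = 1.118 × 10⁻⁵ × r × N²
13,800 = 1.118 × 10⁻⁵ × 14.9 × N²
N² = 13,800 / (16.6582 × 10⁻⁵) = 82,842,084
N ≈ √82,842,084 ≈ 9,101.8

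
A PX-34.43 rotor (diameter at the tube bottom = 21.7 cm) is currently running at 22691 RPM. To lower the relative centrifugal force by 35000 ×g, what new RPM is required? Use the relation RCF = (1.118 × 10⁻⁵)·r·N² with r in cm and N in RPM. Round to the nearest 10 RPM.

≈ 15040 RPM

r = 21.7 / 2 = 10.85 cm
Current RCF = 1.118 × 10⁻⁵ × 10.85 × (22691)² = 1.118 × 10⁻⁵ × 10.85 × 514,881,481 ≈ 62,456.7 × g
Target RCF = 62,456.7 − 35,000 = 27,456.7 × g
N² = 27,456.7 / (12.1303 × 10⁻⁵) = 226,348,071
N ≈ √226,348,071 ≈ 15,044.9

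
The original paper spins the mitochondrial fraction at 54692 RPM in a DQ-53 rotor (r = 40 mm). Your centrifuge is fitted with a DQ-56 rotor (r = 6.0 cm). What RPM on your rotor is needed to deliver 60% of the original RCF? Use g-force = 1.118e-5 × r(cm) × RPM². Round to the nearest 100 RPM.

Original rotor: r = 40 mm = 4.0 cm
RCF_original = 1.118 × 10⁻⁵ × 4 × (54692)² = 1.118 × 10⁻⁵ × 4 × 2,991,214,864 ≈ 133,767.1 × g
Target RCF = 0.6 × 133,767.1 ≈ 80,260.3 × g
80,260.3 = 1.118 × 10⁻⁵ × 6 × N²
N² = 80,260.3 / (6.708 × 10⁻⁵) = 1,196,486,285
N ≈ √1,196,486,285 ≈ 34,590.3

≈ 34600 RPM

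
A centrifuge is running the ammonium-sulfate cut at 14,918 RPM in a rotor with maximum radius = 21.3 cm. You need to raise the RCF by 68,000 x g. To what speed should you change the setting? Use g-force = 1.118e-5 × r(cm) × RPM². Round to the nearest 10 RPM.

Current RCF = 1.118 × 10⁻⁵ × 21.3 × (14918)² = 1.118 × 10⁻⁵ × 21.3 × 222,546,724 ≈ 52,995.9 × g
Target RCF = 52,995.9 + 68,000 = 120,995.9 × g
N² = 120,995.9 / (23.8134 × 10⁻⁵) = 508,100,061
N ≈ √508,100,061 ≈ 22,541.1

≈ 22540 RPM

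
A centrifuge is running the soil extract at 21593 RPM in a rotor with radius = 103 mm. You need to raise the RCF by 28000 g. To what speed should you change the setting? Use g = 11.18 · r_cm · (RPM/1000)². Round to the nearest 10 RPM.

r = 103 mm = 10.3 cm
Current RCF = 11.18 × 10.3 × (21.593)² = 11.18 × 10.3 × 466.257649 ≈ 53,691.4 × g
Target RCF = 53,691.4 + 28,000 = 81,691.4 × g
(N/1000)² = 81,691.4 / 115.154 = 709.41
N = 1000 × √709.41 ≈ 26,634.8

N₂ ≈ 26630 RPM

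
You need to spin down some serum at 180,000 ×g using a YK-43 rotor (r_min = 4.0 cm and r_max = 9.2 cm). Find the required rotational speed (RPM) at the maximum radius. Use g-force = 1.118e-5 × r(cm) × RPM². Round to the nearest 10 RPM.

N ≈ 41830 RPM

Use r_max = 9.2 cm.
RCF = 1.118 × 10⁻⁵ × r × N²
180,000 = 1.118 × 10⁻⁵ × 9.2 × N²
N² = 180,000 / (10.2856 × 10⁻⁵) = 1,750,019,445
N ≈ √1,750,019,445 ≈ 41,833.2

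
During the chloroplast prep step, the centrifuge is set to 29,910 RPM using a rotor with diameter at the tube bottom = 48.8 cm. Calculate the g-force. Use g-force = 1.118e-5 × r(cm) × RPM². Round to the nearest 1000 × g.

≈ 244000 × g

r = 48.8 / 2 = 24.4 cm
RCF = 1.118 × 10⁻⁵ × 24.4 × (29910)² = 1.118 × 10⁻⁵ × 24.4 × 894,608,100 ≈ 244,041.9 × g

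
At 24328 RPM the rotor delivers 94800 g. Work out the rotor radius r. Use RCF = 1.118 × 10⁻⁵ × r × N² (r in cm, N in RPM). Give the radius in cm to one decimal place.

≈ 14.3 cm

94800 = 1.118 × 10⁻⁵ × r × (24328)²
r = 94800 / (1.118 × 10⁻⁵ × 591,851,584) = 94800 / 6616.901 ≈ 14.327 cm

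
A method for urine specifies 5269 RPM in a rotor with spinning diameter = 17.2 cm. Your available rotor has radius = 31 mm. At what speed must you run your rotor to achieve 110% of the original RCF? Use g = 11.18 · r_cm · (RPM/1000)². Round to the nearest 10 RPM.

Original rotor: r = 17.2 / 2 = 8.6 cm
RCF = 11.18 × r × (N/1000)²
RCF_original = 11.18 × 8.6 × (5.269)² = 11.18 × 8.6 × 27.762361 ≈ 2,669.3 × g
Target RCF = 1.1 × 2,669.3 ≈ 2,936.2 × g
Your rotor: r = 31 mm = 3.1 cm
2,936.2 = 11.18 × 3.1 × (N/1000)²
(N/1000)² = 2,936.2 / 34.658 = 84.71926
N = 1000 × √84.71926 ≈ 9,204.3

≈ 9200 RPM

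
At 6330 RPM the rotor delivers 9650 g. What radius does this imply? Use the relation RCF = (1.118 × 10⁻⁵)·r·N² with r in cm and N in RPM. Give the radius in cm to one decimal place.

RCF = 1.118 × 10⁻⁵ × r × N²
9650 = 1.118 × 10⁻⁵ × r × (6330)²
r = 9650 / (1.118 × 10⁻⁵ × 40,068,900) = 9650 / 447.9703 ≈ 21.542 cm

≈ 21.5 cm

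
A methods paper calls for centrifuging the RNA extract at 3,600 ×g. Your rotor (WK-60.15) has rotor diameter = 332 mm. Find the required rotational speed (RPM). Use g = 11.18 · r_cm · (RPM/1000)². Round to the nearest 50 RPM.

N ≈ 4400 RPM

r = 332 mm / 2 = 166 mm = 16.6 cm
RCF = 11.18 × r × (N/1000)²
3,600 = 11.18 × 16.6 × (N/1000)²
(N/1000)² = 3,600 / 185.588 = 19.39781
N = 1000 × √19.39781 ≈ 4,404.3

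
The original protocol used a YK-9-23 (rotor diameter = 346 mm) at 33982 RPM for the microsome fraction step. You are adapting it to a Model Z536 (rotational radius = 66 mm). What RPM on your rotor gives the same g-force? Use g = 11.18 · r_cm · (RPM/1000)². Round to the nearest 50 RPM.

≈ 55000 RPM

Original rotor: r = 346 mm / 2 = 173 mm = 17.3 cm
RCF_original = 11.18 × 17.3 × (33.982)² = 11.18 × 17.3 × 1,154.776324 ≈ 223,349.9 × g
Your rotor: r = 66 mm = 6.6 cm
223,349.9 = 11.18 × 6.6 × (N/1000)²
(N/1000)² = 223,349.9 / 73.788 = 3026.914
N = 1000 × √3026.914 ≈ 55,017.4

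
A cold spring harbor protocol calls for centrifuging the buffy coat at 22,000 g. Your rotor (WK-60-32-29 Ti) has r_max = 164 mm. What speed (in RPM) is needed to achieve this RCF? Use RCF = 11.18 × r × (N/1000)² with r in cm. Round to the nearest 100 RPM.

r = 164 mm = 16.4 cm
22,000 = 11.18 × 16.4 × (N/1000)²
(N/1000)² = 22,000 / 183.352 = 119.9878
N = 1000 × √119.9878 ≈ 10,953.9

N ≈ 11000 RPM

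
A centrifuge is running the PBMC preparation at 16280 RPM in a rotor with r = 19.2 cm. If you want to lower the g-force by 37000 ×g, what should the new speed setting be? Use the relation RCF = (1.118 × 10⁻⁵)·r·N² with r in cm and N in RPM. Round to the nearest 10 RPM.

Current RCF = 1.118 × 10⁻⁵ × 19.2 × (16280)² = 1.118 × 10⁻⁵ × 19.2 × 265,038,400 ≈ 56,892.1 × g
Target RCF = 56,892.1 − 37,000 = 19,892.1 × g
N² = 19,892.1 / (21.4656 × 10⁻⁵) = 92,669,667
N ≈ √92,669,667 ≈ 9,626.5

≈ 9630 RPM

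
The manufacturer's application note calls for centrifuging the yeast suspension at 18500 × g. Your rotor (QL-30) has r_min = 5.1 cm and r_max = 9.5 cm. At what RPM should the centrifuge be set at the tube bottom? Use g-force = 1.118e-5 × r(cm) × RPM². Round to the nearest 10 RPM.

N ≈ 13200 RPM

Use r_max = 9.5 cm.
18,500 = 1.118 × 10⁻⁵ × 9.5 × N²
N² = 18,500 / (10.621 × 10⁻⁵) = 174,183,222
N ≈ √174,183,222 ≈ 13,197.8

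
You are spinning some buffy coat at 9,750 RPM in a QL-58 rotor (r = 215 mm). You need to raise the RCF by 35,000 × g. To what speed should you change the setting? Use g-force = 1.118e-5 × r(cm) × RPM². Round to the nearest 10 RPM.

r = 215 mm = 21.5 cm
Current RCF = 1.118 × 10⁻⁵ × 21.5 × (9750)² = 1.118 × 10⁻⁵ × 21.5 × 95,062,500 ≈ 22,850.2 × g
Target RCF = 22,850.2 + 35,000 = 57,850.2 × g
N² = 57,850.2 / (24.037 × 10⁻⁵) = 240,671,465
N ≈ √240,671,465 ≈ 15,513.6

≈ 15510 RPM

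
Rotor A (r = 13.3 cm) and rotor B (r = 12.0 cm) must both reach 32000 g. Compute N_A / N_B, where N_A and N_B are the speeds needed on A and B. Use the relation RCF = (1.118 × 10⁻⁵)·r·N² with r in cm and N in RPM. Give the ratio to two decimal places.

0.95

At fixed RCF, N ∝ 1/√r, so N_A/N_B = √(r_B/r_A) = √(12.0/13.3) = √0.902256 = 0.9499.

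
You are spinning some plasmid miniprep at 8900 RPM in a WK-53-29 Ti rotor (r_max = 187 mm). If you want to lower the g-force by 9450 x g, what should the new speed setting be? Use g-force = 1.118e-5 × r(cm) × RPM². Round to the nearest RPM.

N₂ ≈ 5832 RPM

r = 187 mm = 18.7 cm
Current RCF = 1.118 × 10⁻⁵ × 18.7 × (8900)² = 1.118 × 10⁻⁵ × 18.7 × 79,210,000 ≈ 16,560.1 × g
Target RCF = 16,560.1 − 9,450 = 7,110.1 × g
N² = 7,110.1 / (20.9066 × 10⁻⁵) = 34,008,878
N ≈ √34,008,878 ≈ 5,831.7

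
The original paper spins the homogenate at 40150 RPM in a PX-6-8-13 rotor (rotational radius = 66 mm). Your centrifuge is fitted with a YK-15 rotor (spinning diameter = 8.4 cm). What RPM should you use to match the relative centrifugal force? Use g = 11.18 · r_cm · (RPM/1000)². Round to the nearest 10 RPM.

50330 RPM

Original rotor: r = 66 mm = 6.6 cm
RCF_original = 11.18 × 6.6 × (40.15)² = 11.18 × 6.6 × 1,612.0225 ≈ 118,947.9 × g
Your rotor: r = 8.4 / 2 = 4.2 cm
118,947.9 = 11.18 × 4.2 × (N/1000)²
(N/1000)² = 118,947.9 / 46.956 = 2533.178
N = 1000 × √2533.178 ≈ 50,330.7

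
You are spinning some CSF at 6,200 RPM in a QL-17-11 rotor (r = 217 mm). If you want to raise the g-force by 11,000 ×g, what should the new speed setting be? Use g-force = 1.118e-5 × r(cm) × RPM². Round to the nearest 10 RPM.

r = 217 mm = 21.7 cm
Current RCF = 1.118 × 10⁻⁵ × 21.7 × (6200)² = 1.118 × 10⁻⁵ × 21.7 × 38,440,000 ≈ 9,325.8 × g
Target RCF = 9,325.8 + 11,000 = 20,325.8 × g
N² = 20,325.8 / (24.2606 × 10⁻⁵) = 83,781,110
N ≈ √83,781,110 ≈ 9,153.2

9150 RPM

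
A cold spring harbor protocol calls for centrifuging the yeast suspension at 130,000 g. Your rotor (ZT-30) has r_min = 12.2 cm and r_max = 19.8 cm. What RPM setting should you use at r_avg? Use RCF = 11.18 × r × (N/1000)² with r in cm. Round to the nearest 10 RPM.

26960 RPM

r_avg = (12.2 + 19.8) / 2 = 16 cm
RCF = 11.18 × r × (N/1000)²
130,000 = 11.18 × 16 × (N/1000)²
(N/1000)² = 130,000 / 178.88 = 726.7442
N = 1000 × √726.7442 ≈ 26,958.2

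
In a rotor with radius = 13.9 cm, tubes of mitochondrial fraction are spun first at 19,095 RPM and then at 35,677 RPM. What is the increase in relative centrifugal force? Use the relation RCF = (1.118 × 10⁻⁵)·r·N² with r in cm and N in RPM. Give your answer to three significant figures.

141000 g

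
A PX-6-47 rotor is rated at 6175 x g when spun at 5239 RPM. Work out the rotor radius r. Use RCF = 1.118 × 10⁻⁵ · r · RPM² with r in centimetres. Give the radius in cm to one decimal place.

RCF = 1.118 × 10⁻⁵ × r × N²
6175 = 1.118 × 10⁻⁵ × r × (5239)²
r = 6175 / (1.118 × 10⁻⁵ × 27,447,121) = 6175 / 306.8588 ≈ 20.123 cm

≈ 20.1 cm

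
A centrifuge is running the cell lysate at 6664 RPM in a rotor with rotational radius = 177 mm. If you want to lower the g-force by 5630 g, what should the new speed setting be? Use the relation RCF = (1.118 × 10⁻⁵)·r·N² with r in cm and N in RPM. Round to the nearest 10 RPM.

r = 177 mm = 17.7 cm
Current RCF = 1.118 × 10⁻⁵ × 17.7 × (6664)² = 1.118 × 10⁻⁵ × 17.7 × 44,408,896 ≈ 8,787.9 × g
Target RCF = 8,787.9 − 5,630 = 3,157.9 × g
N² = 3,157.9 / (19.7886 × 10⁻⁵) = 15,958,178
N ≈ √15,958,178 ≈ 3,994.8

≈ 3990 RPM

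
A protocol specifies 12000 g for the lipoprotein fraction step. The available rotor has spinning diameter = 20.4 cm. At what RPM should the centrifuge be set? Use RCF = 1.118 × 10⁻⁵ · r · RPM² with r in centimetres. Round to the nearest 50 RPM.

r = 20.4 / 2 = 10.2 cm
12,000 = 1.118 × 10⁻⁵ × 10.2 × N²
N² = 12,000 / (11.4036 × 10⁻⁵) = 105,229,927
N ≈ √105,229,927 ≈ 10,258.2

N ≈ 10250 RPM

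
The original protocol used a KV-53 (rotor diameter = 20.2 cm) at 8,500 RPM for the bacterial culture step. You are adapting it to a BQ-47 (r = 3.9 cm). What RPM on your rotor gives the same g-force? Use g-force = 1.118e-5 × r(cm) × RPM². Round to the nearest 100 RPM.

Original rotor: r = 20.2 / 2 = 10.1 cm
RCF = 1.118 × 10⁻⁵ × r × N²
RCF_original = 1.118 × 10⁻⁵ × 10.1 × (8500)² = 1.118 × 10⁻⁵ × 10.1 × 72,250,000 ≈ 8,158.3 × g
8,158.3 = 1.118 × 10⁻⁵ × 3.9 × N²
N² = 8,158.3 / (4.3602 × 10⁻⁵) = 187,108,390
N ≈ √187,108,390 ≈ 13,678.8

≈ 13700 RPM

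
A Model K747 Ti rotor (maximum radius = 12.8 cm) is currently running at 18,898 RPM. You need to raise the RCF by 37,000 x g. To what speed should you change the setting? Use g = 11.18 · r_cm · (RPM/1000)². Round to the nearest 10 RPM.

Current RCF = 11.18 × 12.8 × (18.898)² = 11.18 × 12.8 × 357.134404 ≈ 51,107.4 × g
Target RCF = 51,107.4 + 37,000 = 88,107.4 × g
(N/1000)² = 88,107.4 / 143.104 = 615.6879
N = 1000 × √615.6879 ≈ 24,813.1

≈ 24810 RPM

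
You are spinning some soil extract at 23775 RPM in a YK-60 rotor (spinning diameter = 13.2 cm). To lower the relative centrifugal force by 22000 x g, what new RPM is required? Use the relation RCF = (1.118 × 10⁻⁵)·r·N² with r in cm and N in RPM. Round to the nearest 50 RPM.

N₂ ≈ 16350 RPM

r = 13.2 / 2 = 6.6 cm
Current RCF = 1.118 × 10⁻⁵ × 6.6 × (23775)² = 1.118 × 10⁻⁵ × 6.6 × 565,250,625 ≈ 41,708.7 × g
Target RCF = 41,708.7 − 22,000 = 19,708.7 × g
N² = 19,708.7 / (7.3788 × 10⁻⁵) = 267,098,986
N ≈ √267,098,986 ≈ 16,343.2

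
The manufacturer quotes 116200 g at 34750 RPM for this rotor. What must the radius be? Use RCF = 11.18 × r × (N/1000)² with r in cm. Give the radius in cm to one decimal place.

8.6 cm

116200 = 11.18 × r × (34.75)²
r = 116200 / (11.18 × 1207.5625) = 116200 / 13500.55 ≈ 8.607 cm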